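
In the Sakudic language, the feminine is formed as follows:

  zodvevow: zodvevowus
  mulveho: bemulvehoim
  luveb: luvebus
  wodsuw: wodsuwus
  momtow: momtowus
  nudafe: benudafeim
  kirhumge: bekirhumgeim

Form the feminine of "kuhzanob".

kuhzanobus

"kuhzanob" ends in a consonant. The stems ending in a consonant (momtow → momtowus, wodsuw → wodsuwus, zodvevow → zodvevowus) add -us.
The other pattern: stems ending in a vowel add be- … -im around the stem.
So kuhzanob → kuhzanobus.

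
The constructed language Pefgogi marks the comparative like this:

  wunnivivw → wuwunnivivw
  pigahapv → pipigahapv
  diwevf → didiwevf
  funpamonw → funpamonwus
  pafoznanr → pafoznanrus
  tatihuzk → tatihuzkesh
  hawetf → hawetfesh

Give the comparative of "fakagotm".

fakagotmesh

"fakagotm" has second-to-last letter 't'. The one such stem in the data (hawetf → hawetfesh) adds -esh, so the same rule applies.
The other patterns: stems whose second-to-last letter is 'p' or 'v' repeat the first consonant+vowel as a prefix; stems whose second-to-last letter is 'n' add -us.
So fakagotm → fakagotmesh.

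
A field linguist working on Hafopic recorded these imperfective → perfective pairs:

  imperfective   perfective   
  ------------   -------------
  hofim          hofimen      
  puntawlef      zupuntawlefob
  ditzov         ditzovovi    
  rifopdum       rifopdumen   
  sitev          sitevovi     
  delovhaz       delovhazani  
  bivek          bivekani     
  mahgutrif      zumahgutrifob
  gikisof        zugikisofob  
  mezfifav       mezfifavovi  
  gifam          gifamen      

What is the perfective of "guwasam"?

puntawlef and sitev both have last vowel 'e' yet inflect differently (zupuntawlefob, sitevovi), so the last vowel is not what conditions the rule; the final letter is.
"guwasam" ends in -m. The stems ending in -m (gifam → gifamen, rifopdum → rifopdumen, hofim → hofimen) add -en.
The other patterns: stems ending in -f add zu- … -ob around the stem; stems ending in -v add -ovi; stems ending in -k or -z add -ani.
So guwasam → guwasamen.

guwasamen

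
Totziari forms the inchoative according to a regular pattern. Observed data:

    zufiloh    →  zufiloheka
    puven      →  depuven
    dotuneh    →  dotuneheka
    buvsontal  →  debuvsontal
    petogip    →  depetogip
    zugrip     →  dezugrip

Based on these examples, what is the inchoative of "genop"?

dotuneh and puven both have last vowel 'e' yet inflect differently (dotuneheka, depuven), so the last vowel is not what conditions the rule; the final letter is.
"genop" ends in -p. The stems ending in -p (petogip → depetogip, zugrip → dezugrip) add the prefix de-.
So genop → degenop.

degenop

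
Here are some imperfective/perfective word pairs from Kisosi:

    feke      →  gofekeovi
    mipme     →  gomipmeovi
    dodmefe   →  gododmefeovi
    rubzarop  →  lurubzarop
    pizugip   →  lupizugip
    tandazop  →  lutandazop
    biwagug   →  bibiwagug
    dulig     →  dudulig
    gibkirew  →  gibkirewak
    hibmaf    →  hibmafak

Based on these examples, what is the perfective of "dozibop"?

"dozibop" ends in -p. The stems ending in -p (rubzarop → lurubzarop, pizugip → lupizugip, tandazop → lutandazop) add the prefix lu-.
So dozibop → ludozibop.

ludozibop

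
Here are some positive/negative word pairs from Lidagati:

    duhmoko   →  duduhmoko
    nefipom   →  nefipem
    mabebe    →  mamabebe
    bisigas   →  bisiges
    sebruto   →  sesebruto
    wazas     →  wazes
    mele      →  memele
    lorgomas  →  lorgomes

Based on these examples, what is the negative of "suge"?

susuge

nefipom and duhmoko both have last vowel 'o' yet inflect differently (nefipem, duduhmoko), so the last vowel is not what conditions the rule; whether the stem ends in a vowel or a consonant is.
"suge" ends in a vowel. The stems ending in a vowel (mabebe → mamabebe, mele → memele, duhmoko → duduhmoko) repeat the first consonant+vowel as a prefix.
So suge → susuge.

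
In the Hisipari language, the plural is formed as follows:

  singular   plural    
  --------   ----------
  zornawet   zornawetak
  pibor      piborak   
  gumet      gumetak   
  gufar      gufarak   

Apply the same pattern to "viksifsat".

viksifsatak

Every pair shown (zornawet → zornawetak, pibor → piborak, gumet → gumetak, …) follows the same rule: add -ak.
So viksifsat → viksifsatak.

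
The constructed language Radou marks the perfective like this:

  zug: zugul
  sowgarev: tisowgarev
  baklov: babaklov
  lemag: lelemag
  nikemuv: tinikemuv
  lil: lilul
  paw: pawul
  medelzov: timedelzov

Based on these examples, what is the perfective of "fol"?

zug and lemag both end in -g yet inflect differently (zugul, lelemag), so the final letter is not what conditions the rule; the number of vowels is.
"fol" has 1 vowel. The stems with 1 vowel (zug → zugul, paw → pawul, lil → lilul) add -ul.
So fol → folul.

folul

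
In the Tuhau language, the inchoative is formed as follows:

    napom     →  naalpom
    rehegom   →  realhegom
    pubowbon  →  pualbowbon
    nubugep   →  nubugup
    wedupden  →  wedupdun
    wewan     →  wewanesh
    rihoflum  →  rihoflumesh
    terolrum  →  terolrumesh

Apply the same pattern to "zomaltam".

zomaltamesh

pubowbon and wedupden both end in -n yet inflect differently (pualbowbon, wedupdun), so the final letter is not what conditions the rule; the last vowel is.
"zomaltam" has last vowel 'a'. The one such stem in the data (wewan → wewanesh) adds -esh, so the same rule applies.
The other patterns: stems whose last vowel is 'o' insert -al- after the first vowel; stems whose last vowel is 'e' change the last vowel to 'u'.
So zomaltam → zomaltamesh.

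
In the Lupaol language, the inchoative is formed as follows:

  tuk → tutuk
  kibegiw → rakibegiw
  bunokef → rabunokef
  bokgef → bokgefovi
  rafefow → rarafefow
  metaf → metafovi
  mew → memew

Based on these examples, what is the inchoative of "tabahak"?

ratabahak

mew and kibegiw both end in -w yet inflect differently (memew, rakibegiw), so the final letter is not what conditions the rule; the number of vowels is.
"tabahak" has 3 vowels. The stems with 3 vowels (rafefow → rarafefow, kibegiw → rakibegiw, bunokef → rabunokef) add the prefix ra-.
The other patterns: stems with 1 vowel repeat the first consonant+vowel as a prefix; stems with 2 vowels add -ovi.
So tabahak → ratabahak.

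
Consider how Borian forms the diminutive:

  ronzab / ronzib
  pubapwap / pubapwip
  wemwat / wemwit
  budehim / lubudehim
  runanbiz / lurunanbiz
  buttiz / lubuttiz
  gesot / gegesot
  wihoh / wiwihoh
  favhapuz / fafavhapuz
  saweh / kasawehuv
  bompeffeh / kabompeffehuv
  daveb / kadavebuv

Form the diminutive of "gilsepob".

gigilsepob

wemwat and gesot both end in -t yet inflect differently (wemwit, gegesot), so the final letter is not what conditions the rule; the last vowel is.
"gilsepob" has last vowel 'o'. The stems whose last vowel is 'o' (gesot → gegesot, wihoh → wiwihoh) repeat the first consonant+vowel as a prefix.
So gilsepob → gigilsepob.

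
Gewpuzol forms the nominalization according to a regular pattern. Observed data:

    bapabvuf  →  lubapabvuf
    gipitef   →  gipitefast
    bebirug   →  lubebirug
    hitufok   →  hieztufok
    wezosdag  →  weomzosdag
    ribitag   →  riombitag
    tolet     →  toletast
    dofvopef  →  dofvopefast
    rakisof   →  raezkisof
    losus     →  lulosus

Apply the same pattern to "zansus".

luzansus

wezosdag and bebirug both end in -g yet inflect differently (weomzosdag, lubebirug), so the final letter is not what conditions the rule; the last vowel is.
"zansus" has last vowel 'u'. The stems whose last vowel is 'u' (losus → lulosus, bebirug → lubebirug, bapabvuf → lubapabvuf) add the prefix lu-.
The other patterns: stems whose last vowel is 'a' insert -om- after the first vowel; stems whose last vowel is 'e' add -ast; stems whose last vowel is 'o' insert -ez- after the first vowel.
So zansus → luzansus.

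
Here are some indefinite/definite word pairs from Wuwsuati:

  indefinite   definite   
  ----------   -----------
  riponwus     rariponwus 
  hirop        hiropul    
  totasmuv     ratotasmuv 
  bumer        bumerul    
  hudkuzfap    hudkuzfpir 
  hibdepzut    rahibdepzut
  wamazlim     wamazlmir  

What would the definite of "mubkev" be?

hudkuzfap and hirop both end in -p yet inflect differently (hudkuzfpir, hiropul), so the final letter is not what conditions the rule; the last vowel is.
"mubkev" has last vowel 'e'. The one such stem in the data (bumer → bumerul) adds -ul, so the same rule applies.
So mubkev → mubkevul.

mubkevul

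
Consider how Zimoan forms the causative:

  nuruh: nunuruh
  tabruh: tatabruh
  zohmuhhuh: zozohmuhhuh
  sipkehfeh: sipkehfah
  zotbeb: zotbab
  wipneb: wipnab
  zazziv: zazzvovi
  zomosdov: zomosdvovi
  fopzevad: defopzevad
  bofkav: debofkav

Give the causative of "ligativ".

ligatvovi

"ligativ" has last vowel 'i'. The one such stem in the data (zazziv → zazzvovi) deletes the last vowel and adds -ovi (as does zomosdov), so the same rule applies.
So ligativ → ligatvovi.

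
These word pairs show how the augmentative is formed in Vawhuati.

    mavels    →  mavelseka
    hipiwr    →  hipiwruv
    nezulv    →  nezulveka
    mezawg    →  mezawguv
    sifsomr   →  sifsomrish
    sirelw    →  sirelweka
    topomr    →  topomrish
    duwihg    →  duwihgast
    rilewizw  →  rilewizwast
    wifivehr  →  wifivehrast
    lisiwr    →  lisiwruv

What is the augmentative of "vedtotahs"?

vedtotahsast

"vedtotahs" has second-to-last letter 'h'. The stems whose second-to-last letter is 'h' (duwihg → duwihgast, wifivehr → wifivehrast) add -ast.
The other patterns: stems whose second-to-last letter is 'l' add -eka; stems whose second-to-last letter is 'm' add -ish; stems whose second-to-last letter is 'w' add -uv.
So vedtotahs → vedtotahsast.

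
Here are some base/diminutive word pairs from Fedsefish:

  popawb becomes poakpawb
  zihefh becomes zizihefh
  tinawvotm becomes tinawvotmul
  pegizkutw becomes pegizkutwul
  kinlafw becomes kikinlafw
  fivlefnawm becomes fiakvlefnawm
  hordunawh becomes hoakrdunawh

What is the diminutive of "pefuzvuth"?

fivlefnawm and tinawvotm both end in -m yet inflect differently (fiakvlefnawm, tinawvotmul), so the final letter is not what conditions the rule; the second-to-last letter is.
"pefuzvuth" has second-to-last letter 't'. The stems whose second-to-last letter is 't' (pegizkutw → pegizkutwul, tinawvotm → tinawvotmul) add -ul.
So pefuzvuth → pefuzvuthul.

pefuzvuthul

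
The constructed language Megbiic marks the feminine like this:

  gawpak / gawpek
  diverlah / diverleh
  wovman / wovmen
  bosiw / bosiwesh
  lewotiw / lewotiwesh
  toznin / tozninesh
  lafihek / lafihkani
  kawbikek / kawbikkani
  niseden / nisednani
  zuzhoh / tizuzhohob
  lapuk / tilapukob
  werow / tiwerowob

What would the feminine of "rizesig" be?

wovman and toznin both end in -n yet inflect differently (wovmen, tozninesh), so the final letter is not what conditions the rule; the last vowel is.
"rizesig" has last vowel 'i'. The stems whose last vowel is 'i' (bosiw → bosiwesh, lewotiw → lewotiwesh, toznin → tozninesh) add -esh.
So rizesig → rizesigesh.

rizesigesh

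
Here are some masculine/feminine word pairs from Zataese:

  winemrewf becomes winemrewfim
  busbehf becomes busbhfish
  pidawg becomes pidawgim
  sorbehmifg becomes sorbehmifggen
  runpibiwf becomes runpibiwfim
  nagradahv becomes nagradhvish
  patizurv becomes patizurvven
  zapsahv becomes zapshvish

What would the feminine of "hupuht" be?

runpibiwf and busbehf both end in -f yet inflect differently (runpibiwfim, busbhfish), so the final letter is not what conditions the rule; the second-to-last letter is.
"hupuht" has second-to-last letter 'h'. The stems whose second-to-last letter is 'h' (nagradahv → nagradhvish, zapsahv → zapshvish, busbehf → busbhfish) delete the last vowel and add -ish.
So hupuht → huphtish.

huphtish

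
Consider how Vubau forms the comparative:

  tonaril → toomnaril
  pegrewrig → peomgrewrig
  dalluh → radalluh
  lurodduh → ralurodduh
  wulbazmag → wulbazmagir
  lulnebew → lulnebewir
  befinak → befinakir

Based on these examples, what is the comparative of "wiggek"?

pegrewrig and wulbazmag both end in -g yet inflect differently (peomgrewrig, wulbazmagir), so the final letter is not what conditions the rule; the last vowel is.
"wiggek" has last vowel 'e'. The one such stem in the data (lulnebew → lulnebewir) adds -ir, so the same rule applies.
The other patterns: stems whose last vowel is 'i' insert -om- after the first vowel; stems whose last vowel is 'u' add the prefix ra-.
So wiggek → wiggekir.

wiggekir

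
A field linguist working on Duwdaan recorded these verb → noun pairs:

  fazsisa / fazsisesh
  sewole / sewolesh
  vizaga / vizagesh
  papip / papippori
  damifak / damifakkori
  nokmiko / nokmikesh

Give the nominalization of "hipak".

damifak and vizaga both have last vowel 'a' yet inflect differently (damifakkori, vizagesh), so the last vowel is not what conditions the rule; whether the stem ends in a vowel or a consonant is.
"hipak" ends in a consonant. The stems ending in a consonant (damifak → damifakkori, papip → papippori) double the final consonant and add -ori.
The other pattern: stems ending in a vowel drop the final letter and add -esh.
So hipak → hipakkori.

hipakkori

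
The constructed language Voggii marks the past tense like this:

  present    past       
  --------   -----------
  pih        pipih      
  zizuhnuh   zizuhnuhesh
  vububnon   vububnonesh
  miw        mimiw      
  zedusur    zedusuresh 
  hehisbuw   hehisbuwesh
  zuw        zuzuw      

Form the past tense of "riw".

"riw" has 1 vowel. The stems with 1 vowel (zuw → zuzuw, miw → mimiw, pih → pipih) repeat the first consonant+vowel as a prefix.
So riw → ririw.

ririw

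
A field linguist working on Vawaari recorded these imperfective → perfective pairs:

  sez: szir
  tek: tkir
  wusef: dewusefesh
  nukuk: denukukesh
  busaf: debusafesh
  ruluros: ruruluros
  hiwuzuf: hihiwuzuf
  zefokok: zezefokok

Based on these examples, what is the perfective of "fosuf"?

"fosuf" has 2 vowels. The stems with 2 vowels (wusef → dewusefesh, nukuk → denukukesh, busaf → debusafesh) add de- … -esh around the stem.
The other patterns: stems with 1 vowel delete the last vowel and add -ir; stems with 3 vowels repeat the first consonant+vowel as a prefix.
So fosuf → defosufesh.

defosufesh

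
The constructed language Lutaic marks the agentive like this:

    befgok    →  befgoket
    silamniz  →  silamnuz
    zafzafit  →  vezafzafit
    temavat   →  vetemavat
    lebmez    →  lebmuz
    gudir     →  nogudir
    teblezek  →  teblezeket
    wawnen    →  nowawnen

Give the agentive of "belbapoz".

zafzafit and silamniz both have last vowel 'i' yet inflect differently (vezafzafit, silamnuz), so the last vowel is not what conditions the rule; the final letter is.
"belbapoz" ends in -z. The stems ending in -z (silamniz → silamnuz, lebmez → lebmuz) change the last vowel to 'u'.
So belbapoz → belbapuz.

belbapuz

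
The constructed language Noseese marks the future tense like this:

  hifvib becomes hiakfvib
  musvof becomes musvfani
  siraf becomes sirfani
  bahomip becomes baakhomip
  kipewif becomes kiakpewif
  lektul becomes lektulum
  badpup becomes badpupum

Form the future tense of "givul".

givulum

"givul" has last vowel 'u'. The stems whose last vowel is 'u' (badpup → badpupum, lektul → lektulum) add -um.
So givul → givulum.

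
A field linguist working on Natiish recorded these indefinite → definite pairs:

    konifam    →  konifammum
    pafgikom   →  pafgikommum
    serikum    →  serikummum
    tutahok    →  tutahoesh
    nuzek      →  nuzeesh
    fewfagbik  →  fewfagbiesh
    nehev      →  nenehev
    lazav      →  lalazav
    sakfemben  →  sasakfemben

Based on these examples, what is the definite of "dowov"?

pafgikom and tutahok both have last vowel 'o' yet inflect differently (pafgikommum, tutahoesh), so the last vowel is not what conditions the rule; the final letter is.
"dowov" ends in -v. The stems ending in -v (nehev → nenehev, lazav → lalazav) repeat the first consonant+vowel as a prefix.
The other patterns: stems ending in -m double the final consonant and add -um; stems ending in -k drop the final letter and add -esh.
So dowov → dodowov.

dodowov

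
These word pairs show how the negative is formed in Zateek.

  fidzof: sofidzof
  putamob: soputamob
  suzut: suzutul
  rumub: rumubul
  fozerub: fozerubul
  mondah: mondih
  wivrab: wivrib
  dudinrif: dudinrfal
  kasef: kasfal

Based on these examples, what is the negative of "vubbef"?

"vubbef" has last vowel 'e'. The one such stem in the data (kasef → kasfal) deletes the last vowel and adds -al (as does dudinrif), so the same rule applies.
So vubbef → vubbfal.

vubbfal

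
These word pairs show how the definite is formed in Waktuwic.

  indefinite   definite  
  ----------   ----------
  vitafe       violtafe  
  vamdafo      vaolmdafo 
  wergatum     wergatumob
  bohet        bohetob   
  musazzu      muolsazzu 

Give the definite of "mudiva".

"mudiva" ends in a vowel. The stems ending in a vowel (vamdafo → vaolmdafo, musazzu → muolsazzu, vitafe → violtafe) insert -ol- after the first vowel.
The other pattern: stems ending in a consonant add -ob.
So mudiva → muoldiva.

muoldiva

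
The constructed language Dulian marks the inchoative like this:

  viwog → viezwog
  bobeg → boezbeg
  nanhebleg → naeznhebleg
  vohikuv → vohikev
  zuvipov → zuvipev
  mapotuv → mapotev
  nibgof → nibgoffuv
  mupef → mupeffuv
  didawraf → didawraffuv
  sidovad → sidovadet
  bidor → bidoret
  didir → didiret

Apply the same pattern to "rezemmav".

"rezemmav" ends in -v. The stems ending in -v (vohikuv → vohikev, zuvipov → zuvipev, mapotuv → mapotev) change the last vowel to 'e'.
The other patterns: stems ending in -g insert -ez- after the first vowel; stems ending in -f double the final consonant and add -uv; stems ending in -d or -r add -et.
So rezemmav → rezemmev.

rezemmev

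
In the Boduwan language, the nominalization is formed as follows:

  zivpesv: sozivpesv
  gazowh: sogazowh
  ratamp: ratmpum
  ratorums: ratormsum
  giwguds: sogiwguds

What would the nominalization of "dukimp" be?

dukmpum

"dukimp" has second-to-last letter 'm'. The stems whose second-to-last letter is 'm' (ratamp → ratmpum, ratorums → ratormsum) delete the last vowel and add -um.
So dukimp → dukmpum.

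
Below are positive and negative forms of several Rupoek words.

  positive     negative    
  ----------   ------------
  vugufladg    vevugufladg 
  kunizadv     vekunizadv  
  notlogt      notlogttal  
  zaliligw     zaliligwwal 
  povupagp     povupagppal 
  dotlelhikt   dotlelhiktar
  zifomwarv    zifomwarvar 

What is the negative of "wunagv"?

wunagvval

"wunagv" has second-to-last letter 'g'. The stems whose second-to-last letter is 'g' (notlogt → notlogttal, zaliligw → zaliligwwal, povupagp → povupagppal) double the final consonant and add -al.
The other patterns: stems whose second-to-last letter is 'd' add the prefix ve-; stems whose second-to-last letter is 'k' or 'r' add -ar.
So wunagv → wunagvval.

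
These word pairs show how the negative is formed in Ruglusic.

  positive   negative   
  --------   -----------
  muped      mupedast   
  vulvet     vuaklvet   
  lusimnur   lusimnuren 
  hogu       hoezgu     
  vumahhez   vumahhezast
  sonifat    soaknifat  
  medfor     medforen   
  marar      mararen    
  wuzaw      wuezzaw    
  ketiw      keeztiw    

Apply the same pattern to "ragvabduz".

ragvabduzast

vulvet and vumahhez both have last vowel 'e' yet inflect differently (vuaklvet, vumahhezast), so the last vowel is not what conditions the rule; the final letter is.
"ragvabduz" ends in -z. The one such stem in the data (vumahhez → vumahhezast) adds -ast, so the same rule applies.
So ragvabduz → ragvabduzast.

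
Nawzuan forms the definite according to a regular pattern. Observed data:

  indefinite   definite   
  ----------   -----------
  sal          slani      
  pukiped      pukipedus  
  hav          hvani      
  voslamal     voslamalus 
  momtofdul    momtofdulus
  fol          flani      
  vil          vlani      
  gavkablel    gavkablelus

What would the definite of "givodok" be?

givodokus

sal and gavkablel both end in -l yet inflect differently (slani, gavkablelus), so the final letter is not what conditions the rule; the number of vowels is.
"givodok" has 3 vowels. The stems with 3 vowels (pukiped → pukipedus, gavkablel → gavkablelus, voslamal → voslamalus) add -us.
So givodok → givodokus.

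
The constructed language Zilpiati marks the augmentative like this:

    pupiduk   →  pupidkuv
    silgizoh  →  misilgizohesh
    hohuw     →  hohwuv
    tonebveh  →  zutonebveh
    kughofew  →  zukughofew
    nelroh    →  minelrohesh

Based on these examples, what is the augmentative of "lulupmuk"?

hohuw and kughofew both end in -w yet inflect differently (hohwuv, zukughofew), so the final letter is not what conditions the rule; the last vowel is.
"lulupmuk" has last vowel 'u'. The stems whose last vowel is 'u' (pupiduk → pupidkuv, hohuw → hohwuv) delete the last vowel and add -uv.
The other patterns: stems whose last vowel is 'e' add the prefix zu-; stems whose last vowel is 'o' add mi- … -esh around the stem.
So lulupmuk → lulupmkuv.

lulupmkuv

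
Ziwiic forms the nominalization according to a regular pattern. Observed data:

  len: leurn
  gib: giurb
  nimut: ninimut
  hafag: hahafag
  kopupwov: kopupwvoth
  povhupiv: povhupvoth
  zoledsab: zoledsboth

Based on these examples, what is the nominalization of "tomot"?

gib and zoledsab both end in -b yet inflect differently (giurb, zoledsboth), so the final letter is not what conditions the rule; the number of vowels is.
"tomot" has 2 vowels. The stems with 2 vowels (nimut → ninimut, hafag → hahafag) repeat the first consonant+vowel as a prefix.
So tomot → totomot.

totomot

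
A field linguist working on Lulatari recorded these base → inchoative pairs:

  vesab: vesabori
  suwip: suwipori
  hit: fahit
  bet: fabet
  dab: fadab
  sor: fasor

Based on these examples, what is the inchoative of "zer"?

fazer

"zer" has 1 vowel. The stems with 1 vowel (hit → fahit, bet → fabet, dab → fadab) add the prefix fa-.
So zer → fazer.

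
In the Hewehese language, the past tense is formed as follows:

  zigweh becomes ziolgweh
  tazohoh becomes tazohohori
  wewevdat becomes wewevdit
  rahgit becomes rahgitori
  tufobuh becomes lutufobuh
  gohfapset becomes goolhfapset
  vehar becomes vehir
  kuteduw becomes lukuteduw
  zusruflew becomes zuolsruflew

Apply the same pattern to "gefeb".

geolfeb

tufobuh and zigweh both end in -h yet inflect differently (lutufobuh, ziolgweh), so the final letter is not what conditions the rule; the last vowel is.
"gefeb" has last vowel 'e'. The stems whose last vowel is 'e' (gohfapset → goolhfapset, zigweh → ziolgweh, zusruflew → zuolsruflew) insert -ol- after the first vowel.
The other patterns: stems whose last vowel is 'u' add the prefix lu-; stems whose last vowel is 'i' or 'o' add -ori; stems whose last vowel is 'a' change the last vowel to 'i'.
So gefeb → geolfeb.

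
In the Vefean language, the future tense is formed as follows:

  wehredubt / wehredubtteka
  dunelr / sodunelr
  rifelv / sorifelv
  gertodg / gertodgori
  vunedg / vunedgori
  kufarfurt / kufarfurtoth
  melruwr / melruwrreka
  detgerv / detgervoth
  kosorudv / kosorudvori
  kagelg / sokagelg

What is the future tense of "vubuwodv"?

vubuwodvori

detgerv and rifelv both end in -v yet inflect differently (detgervoth, sorifelv), so the final letter is not what conditions the rule; the second-to-last letter is.
"vubuwodv" has second-to-last letter 'd'. The stems whose second-to-last letter is 'd' (kosorudv → kosorudvori, gertodg → gertodgori, vunedg → vunedgori) add -ori.
The other patterns: stems whose second-to-last letter is 'r' add -oth; stems whose second-to-last letter is 'l' add the prefix so-; stems whose second-to-last letter is 'b' or 'w' double the final consonant and add -eka.
So vubuwodv → vubuwodvori.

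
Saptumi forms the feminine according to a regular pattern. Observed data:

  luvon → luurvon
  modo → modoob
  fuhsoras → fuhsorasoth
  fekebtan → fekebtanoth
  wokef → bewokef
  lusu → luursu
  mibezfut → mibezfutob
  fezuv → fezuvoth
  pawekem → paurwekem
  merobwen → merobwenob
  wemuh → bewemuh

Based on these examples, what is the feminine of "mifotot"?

fekebtan and merobwen both end in -n yet inflect differently (fekebtanoth, merobwenob), so the final letter is not what conditions the rule; the first letter is.
"mifotot" begins with m-. The stems beginning with m- (merobwen → merobwenob, mibezfut → mibezfutob, modo → modoob) add -ob.
So mifotot → mifototob.

mifototob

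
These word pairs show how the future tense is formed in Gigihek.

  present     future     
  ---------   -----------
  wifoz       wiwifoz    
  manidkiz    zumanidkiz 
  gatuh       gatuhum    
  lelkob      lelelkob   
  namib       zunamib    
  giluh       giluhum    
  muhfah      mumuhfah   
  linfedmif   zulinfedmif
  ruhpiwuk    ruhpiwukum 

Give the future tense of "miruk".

mirukum

manidkiz and wifoz both end in -z yet inflect differently (zumanidkiz, wiwifoz), so the final letter is not what conditions the rule; the last vowel is.
"miruk" has last vowel 'u'. The stems whose last vowel is 'u' (gatuh → gatuhum, giluh → giluhum, ruhpiwuk → ruhpiwukum) add -um.
The other patterns: stems whose last vowel is 'i' add the prefix zu-; stems whose last vowel is 'a' or 'o' repeat the first consonant+vowel as a prefix.
So miruk → mirukum.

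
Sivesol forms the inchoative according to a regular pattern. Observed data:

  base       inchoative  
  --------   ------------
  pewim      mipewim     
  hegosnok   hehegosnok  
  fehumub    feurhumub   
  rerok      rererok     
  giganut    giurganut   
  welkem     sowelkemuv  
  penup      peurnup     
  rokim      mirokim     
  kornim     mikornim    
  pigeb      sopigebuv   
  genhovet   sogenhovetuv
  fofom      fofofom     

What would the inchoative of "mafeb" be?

somafebuv

fofom and welkem both end in -m yet inflect differently (fofofom, sowelkemuv), so the final letter is not what conditions the rule; the last vowel is.
"mafeb" has last vowel 'e'. The stems whose last vowel is 'e' (genhovet → sogenhovetuv, pigeb → sopigebuv, welkem → sowelkemuv) add so- … -uv around the stem.
So mafeb → somafebuv.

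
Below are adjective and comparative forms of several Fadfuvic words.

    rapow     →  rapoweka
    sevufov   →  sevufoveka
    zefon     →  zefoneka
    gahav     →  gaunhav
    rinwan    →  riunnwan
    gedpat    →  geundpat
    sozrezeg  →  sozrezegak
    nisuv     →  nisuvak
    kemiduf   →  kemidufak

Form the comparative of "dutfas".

sevufov and gahav both end in -v yet inflect differently (sevufoveka, gaunhav), so the final letter is not what conditions the rule; the last vowel is.
"dutfas" has last vowel 'a'. The stems whose last vowel is 'a' (gahav → gaunhav, rinwan → riunnwan, gedpat → geundpat) insert -un- after the first vowel.
So dutfas → duuntfas.

duuntfas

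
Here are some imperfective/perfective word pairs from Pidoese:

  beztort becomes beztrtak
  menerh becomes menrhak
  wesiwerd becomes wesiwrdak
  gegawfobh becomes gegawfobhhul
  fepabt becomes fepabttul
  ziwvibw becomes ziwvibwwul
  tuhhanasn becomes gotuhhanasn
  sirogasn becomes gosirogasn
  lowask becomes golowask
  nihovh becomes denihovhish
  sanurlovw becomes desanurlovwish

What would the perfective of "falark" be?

menerh and gegawfobh both end in -h yet inflect differently (menrhak, gegawfobhhul), so the final letter is not what conditions the rule; the second-to-last letter is.
"falark" has second-to-last letter 'r'. The stems whose second-to-last letter is 'r' (beztort → beztrtak, menerh → menrhak, wesiwerd → wesiwrdak) delete the last vowel and add -ak.
The other patterns: stems whose second-to-last letter is 'b' double the final consonant and add -ul; stems whose second-to-last letter is 's' add the prefix go-; stems whose second-to-last letter is 'v' add de- … -ish around the stem.
So falark → falrkak.

falrkak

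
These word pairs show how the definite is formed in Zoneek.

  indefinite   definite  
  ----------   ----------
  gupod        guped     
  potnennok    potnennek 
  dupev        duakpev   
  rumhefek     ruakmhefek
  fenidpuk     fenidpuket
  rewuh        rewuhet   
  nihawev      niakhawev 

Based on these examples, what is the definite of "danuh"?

fenidpuk and rumhefek both end in -k yet inflect differently (fenidpuket, ruakmhefek), so the final letter is not what conditions the rule; the last vowel is.
"danuh" has last vowel 'u'. The stems whose last vowel is 'u' (fenidpuk → fenidpuket, rewuh → rewuhet) add -et.
So danuh → danuhet.

danuhet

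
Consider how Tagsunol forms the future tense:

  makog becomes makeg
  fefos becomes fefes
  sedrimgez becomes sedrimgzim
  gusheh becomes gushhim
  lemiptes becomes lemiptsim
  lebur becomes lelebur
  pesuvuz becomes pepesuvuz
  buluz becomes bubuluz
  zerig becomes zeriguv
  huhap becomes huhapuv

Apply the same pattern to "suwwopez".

suwwopzim

fefos and lemiptes both end in -s yet inflect differently (fefes, lemiptsim), so the final letter is not what conditions the rule; the last vowel is.
"suwwopez" has last vowel 'e'. The stems whose last vowel is 'e' (sedrimgez → sedrimgzim, gusheh → gushhim, lemiptes → lemiptsim) delete the last vowel and add -im.
So suwwopez → suwwopzim.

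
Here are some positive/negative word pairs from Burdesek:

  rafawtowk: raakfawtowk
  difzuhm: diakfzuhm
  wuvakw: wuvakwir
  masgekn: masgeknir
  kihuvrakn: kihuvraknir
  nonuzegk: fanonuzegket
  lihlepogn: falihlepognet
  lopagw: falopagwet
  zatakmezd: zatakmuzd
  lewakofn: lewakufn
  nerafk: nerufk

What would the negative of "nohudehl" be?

rafawtowk and nonuzegk both end in -k yet inflect differently (raakfawtowk, fanonuzegket), so the final letter is not what conditions the rule; the second-to-last letter is.
"nohudehl" has second-to-last letter 'h'. The one such stem in the data (difzuhm → diakfzuhm) inserts -ak- after the first vowel (as does rafawtowk), so the same rule applies.
So nohudehl → noakhudehl.

noakhudehl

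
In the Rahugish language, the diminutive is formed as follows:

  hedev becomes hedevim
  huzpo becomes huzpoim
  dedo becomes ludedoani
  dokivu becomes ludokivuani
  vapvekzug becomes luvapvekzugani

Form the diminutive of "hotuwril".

hotuwrilim

"hotuwril" begins with h-. The stems beginning with h- (hedev → hedevim, huzpo → huzpoim) add -im.
So hotuwril → hotuwrilim.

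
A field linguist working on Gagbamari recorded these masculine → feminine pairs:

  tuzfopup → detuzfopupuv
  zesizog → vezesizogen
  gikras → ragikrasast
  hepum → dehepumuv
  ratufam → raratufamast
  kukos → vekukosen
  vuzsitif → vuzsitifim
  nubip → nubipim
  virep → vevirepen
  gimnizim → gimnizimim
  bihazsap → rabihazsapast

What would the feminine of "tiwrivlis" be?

"tiwrivlis" has last vowel 'i'. The stems whose last vowel is 'i' (gimnizim → gimnizimim, nubip → nubipim, vuzsitif → vuzsitifim) add -im.
The other patterns: stems whose last vowel is 'u' add de- … -uv around the stem; stems whose last vowel is 'e' or 'o' add ve- … -en around the stem; stems whose last vowel is 'a' add ra- … -ast around the stem.
So tiwrivlis → tiwrivlisim.

tiwrivlisim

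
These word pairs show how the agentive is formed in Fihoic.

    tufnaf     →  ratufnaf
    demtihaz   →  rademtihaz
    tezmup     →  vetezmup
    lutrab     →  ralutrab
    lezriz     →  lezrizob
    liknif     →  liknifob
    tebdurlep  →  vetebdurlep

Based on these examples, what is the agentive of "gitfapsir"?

gitfapsirob

demtihaz and lezriz both end in -z yet inflect differently (rademtihaz, lezrizob), so the final letter is not what conditions the rule; the last vowel is.
"gitfapsir" has last vowel 'i'. The stems whose last vowel is 'i' (lezriz → lezrizob, liknif → liknifob) add -ob.
So gitfapsir → gitfapsirob.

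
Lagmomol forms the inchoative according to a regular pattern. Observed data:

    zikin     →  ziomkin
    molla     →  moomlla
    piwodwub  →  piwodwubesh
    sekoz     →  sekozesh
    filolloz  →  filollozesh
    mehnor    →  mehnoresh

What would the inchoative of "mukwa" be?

molla and mehnor both begin with m- yet inflect differently (moomlla, mehnoresh), so the first letter is not what conditions the rule; the final letter is.
"mukwa" ends in -a. The one such stem in the data (molla → moomlla) inserts -om- after the first vowel (as does zikin), so the same rule applies.
The other pattern: stems ending in -b, -r or -z add -esh.
So mukwa → muomkwa.

muomkwa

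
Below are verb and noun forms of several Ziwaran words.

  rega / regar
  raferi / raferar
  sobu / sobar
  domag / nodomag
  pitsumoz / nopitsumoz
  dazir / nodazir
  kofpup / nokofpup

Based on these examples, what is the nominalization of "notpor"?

nonotpor

"notpor" ends in a consonant. The stems ending in a consonant (domag → nodomag, pitsumoz → nopitsumoz, dazir → nodazir) add the prefix no-.
So notpor → nonotpor.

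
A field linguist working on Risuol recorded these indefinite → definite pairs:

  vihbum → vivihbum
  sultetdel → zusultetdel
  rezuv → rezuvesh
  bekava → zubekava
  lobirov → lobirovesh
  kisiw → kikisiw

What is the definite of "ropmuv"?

"ropmuv" ends in -v. The stems ending in -v (rezuv → rezuvesh, lobirov → lobirovesh) add -esh.
So ropmuv → ropmuvesh.

ropmuvesh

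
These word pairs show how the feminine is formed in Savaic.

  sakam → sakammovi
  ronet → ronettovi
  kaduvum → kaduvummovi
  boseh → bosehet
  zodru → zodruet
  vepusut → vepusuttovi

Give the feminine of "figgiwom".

vepusut and zodru both have last vowel 'u' yet inflect differently (vepusuttovi, zodruet), so the last vowel is not what conditions the rule; the final letter is.
"figgiwom" ends in -m. The stems ending in -m (sakam → sakammovi, kaduvum → kaduvummovi) double the final consonant and add -ovi.
So figgiwom → figgiwommovi.

figgiwommovi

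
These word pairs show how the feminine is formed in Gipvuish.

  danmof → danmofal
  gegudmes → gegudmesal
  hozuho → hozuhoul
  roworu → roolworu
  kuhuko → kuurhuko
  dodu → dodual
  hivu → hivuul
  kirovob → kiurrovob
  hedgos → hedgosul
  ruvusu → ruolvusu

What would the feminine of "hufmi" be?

roworu and dodu both end in -u yet inflect differently (roolworu, dodual), so the final letter is not what conditions the rule; the first letter is.
"hufmi" begins with h-. The stems beginning with h- (hedgos → hedgosul, hivu → hivuul, hozuho → hozuhoul) add -ul.
The other patterns: stems beginning with r- insert -ol- after the first vowel; stems beginning with d- or g- add -al; stems beginning with k- insert -ur- after the first vowel.
So hufmi → hufmiul.

hufmiul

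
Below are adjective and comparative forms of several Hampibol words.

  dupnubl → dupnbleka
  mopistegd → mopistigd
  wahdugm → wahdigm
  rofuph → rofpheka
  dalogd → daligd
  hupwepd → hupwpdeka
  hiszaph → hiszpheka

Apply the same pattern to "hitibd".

hitbdeka

mopistegd and hupwepd both end in -d yet inflect differently (mopistigd, hupwpdeka), so the final letter is not what conditions the rule; the second-to-last letter is.
"hitibd" has second-to-last letter 'b'. The one such stem in the data (dupnubl → dupnbleka) deletes the last vowel and adds -eka (as do hiszaph, hupwepd), so the same rule applies.
The other pattern: stems whose second-to-last letter is 'g' change the last vowel to 'i'.
So hitibd → hitbdeka.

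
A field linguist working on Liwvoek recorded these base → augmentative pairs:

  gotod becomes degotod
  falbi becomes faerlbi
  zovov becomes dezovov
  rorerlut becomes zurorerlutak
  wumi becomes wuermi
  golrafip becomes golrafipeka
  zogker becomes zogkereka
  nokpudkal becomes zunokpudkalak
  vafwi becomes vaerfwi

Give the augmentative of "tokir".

tokireka

wumi and golrafip both have last vowel 'i' yet inflect differently (wuermi, golrafipeka), so the last vowel is not what conditions the rule; the final letter is.
"tokir" ends in -r. The one such stem in the data (zogker → zogkereka) adds -eka, so the same rule applies.
The other patterns: stems ending in -i insert -er- after the first vowel; stems ending in -l or -t add zu- … -ak around the stem; stems ending in -d or -v add the prefix de-.
So tokir → tokireka.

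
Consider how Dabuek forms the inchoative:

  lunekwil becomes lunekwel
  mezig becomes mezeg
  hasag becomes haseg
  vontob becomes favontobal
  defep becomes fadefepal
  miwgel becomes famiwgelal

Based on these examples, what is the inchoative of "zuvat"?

lunekwil and miwgel both end in -l yet inflect differently (lunekwel, famiwgelal), so the final letter is not what conditions the rule; the last vowel is.
"zuvat" has last vowel 'a'. The one such stem in the data (hasag → haseg) changes the last vowel to 'e' (as do lunekwil, mezig), so the same rule applies.
The other pattern: stems whose last vowel is 'e' or 'o' add fa- … -al around the stem.
So zuvat → zuvet.

zuvet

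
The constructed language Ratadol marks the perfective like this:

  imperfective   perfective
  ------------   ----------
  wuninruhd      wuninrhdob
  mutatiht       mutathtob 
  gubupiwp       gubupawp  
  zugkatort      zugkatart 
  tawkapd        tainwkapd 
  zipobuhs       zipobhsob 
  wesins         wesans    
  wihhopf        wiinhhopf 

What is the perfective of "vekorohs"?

vekorhsob

wuninruhd and tawkapd both end in -d yet inflect differently (wuninrhdob, tainwkapd), so the final letter is not what conditions the rule; the second-to-last letter is.
"vekorohs" has second-to-last letter 'h'. The stems whose second-to-last letter is 'h' (zipobuhs → zipobhsob, wuninruhd → wuninrhdob, mutatiht → mutathtob) delete the last vowel and add -ob.
So vekorohs → vekorhsob.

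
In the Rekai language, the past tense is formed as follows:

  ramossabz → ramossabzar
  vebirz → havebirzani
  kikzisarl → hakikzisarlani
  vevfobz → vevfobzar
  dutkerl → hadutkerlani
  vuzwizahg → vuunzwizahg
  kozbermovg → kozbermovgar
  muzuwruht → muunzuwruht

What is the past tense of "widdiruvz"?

vebirz and vevfobz both end in -z yet inflect differently (havebirzani, vevfobzar), so the final letter is not what conditions the rule; the second-to-last letter is.
"widdiruvz" has second-to-last letter 'v'. The one such stem in the data (kozbermovg → kozbermovgar) adds -ar, so the same rule applies.
So widdiruvz → widdiruvzar.

widdiruvzar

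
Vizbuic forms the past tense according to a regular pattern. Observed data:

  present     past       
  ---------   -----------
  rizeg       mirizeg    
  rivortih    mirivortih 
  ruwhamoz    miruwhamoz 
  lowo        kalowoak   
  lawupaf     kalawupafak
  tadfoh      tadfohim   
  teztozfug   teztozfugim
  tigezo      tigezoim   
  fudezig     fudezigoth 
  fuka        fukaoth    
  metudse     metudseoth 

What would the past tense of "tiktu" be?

tiktuim

rivortih and tadfoh both end in -h yet inflect differently (mirivortih, tadfohim), so the final letter is not what conditions the rule; the first letter is.
"tiktu" begins with t-. The stems beginning with t- (tadfoh → tadfohim, teztozfug → teztozfugim, tigezo → tigezoim) add -im.
The other patterns: stems beginning with r- add the prefix mi-; stems beginning with l- add ka- … -ak around the stem; stems beginning with f- or m- add -oth.
So tiktu → tiktuim.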